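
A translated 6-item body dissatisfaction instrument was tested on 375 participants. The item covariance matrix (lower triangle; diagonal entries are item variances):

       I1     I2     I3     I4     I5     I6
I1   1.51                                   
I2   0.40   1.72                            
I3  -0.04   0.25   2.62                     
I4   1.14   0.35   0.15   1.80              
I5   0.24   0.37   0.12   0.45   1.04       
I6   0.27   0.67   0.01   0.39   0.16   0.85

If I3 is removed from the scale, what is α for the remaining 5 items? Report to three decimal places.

α = 0.703

Remaining items: I1, I2, I4, I5, I6 (k = 5).
Σσ²ᵢ = 1.51 + 1.72 + 1.80 + 1.04 + 0.85 = 6.92
Var(T) = 6.92 + 2 × 4.44 = 15.80
α (item deleted) = (5/4)·(1 − 6.92/15.80) = 0.703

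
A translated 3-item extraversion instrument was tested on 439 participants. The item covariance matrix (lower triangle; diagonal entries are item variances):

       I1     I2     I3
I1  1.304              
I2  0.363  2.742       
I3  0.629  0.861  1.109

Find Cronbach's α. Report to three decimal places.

sum of item variances = 1.304 + 2.742 + 1.109 = 5.155
Σ_{i<j} σ_ij = 1.853
σ²_total = 5.155 + 2 × 1.853 = 8.861
α = (k/(k−1))·(1 − sum of item variances/σ²_total) = (3/2)·(1 − 5.155/8.861) = 0.627

α = 0.627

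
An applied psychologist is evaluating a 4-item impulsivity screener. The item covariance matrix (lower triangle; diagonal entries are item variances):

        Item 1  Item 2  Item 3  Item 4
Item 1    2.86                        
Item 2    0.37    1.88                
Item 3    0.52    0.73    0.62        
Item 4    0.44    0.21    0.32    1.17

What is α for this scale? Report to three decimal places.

α = 0.590

Σσᵢ² = 2.86 + 1.88 + 0.62 + 1.17 = 6.53
Sum of off-diagonal covariances = 2.59
Var(T) = 6.53 + 2 × 2.59 = 11.71
α = (k/(k−1))·(1 − Σσᵢ²/Var(T)) = (4/3)·(1 − 6.53/11.71) = 0.590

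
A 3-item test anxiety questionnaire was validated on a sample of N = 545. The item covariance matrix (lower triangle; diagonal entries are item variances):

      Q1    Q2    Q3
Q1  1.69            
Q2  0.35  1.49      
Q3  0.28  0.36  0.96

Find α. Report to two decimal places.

α = 0.49

ΣVar(i) = 1.69 + 1.49 + 0.96 = 4.14
Sum of off-diagonal covariances = 0.99
total variance = 4.14 + 2 × 0.99 = 6.12
α = (k/(k−1))·(1 − ΣVar(i)/total variance) = (3/2)·(1 − 4.14/6.12) = 0.49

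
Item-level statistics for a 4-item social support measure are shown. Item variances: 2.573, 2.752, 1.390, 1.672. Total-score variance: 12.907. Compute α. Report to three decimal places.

α = 0.467

Σσᵢ² = 2.573 + 2.752 + 1.390 + 1.672 = 8.387
α = (k/(k−1))·(1 − Σσᵢ²/σ²_T) = (4/3)·(1 − 8.387/12.907) = 0.467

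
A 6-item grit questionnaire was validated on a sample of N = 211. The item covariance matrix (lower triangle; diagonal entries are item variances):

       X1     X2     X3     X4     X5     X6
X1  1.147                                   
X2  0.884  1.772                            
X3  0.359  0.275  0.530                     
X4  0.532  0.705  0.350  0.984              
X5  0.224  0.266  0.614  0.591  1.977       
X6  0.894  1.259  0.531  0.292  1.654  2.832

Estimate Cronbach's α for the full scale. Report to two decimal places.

Σσ²ᵢ = 1.147 + 1.772 + 0.530 + 0.984 + 1.977 + 2.832 = 9.242
Σ_{i<j} σ_ij = 9.430
Var(T) = 9.242 + 2 × 9.430 = 28.102
α = (k/(k−1))·(1 − Σσ²ᵢ/Var(T)) = (6/5)·(1 − 9.242/28.102) = 0.81

α = 0.81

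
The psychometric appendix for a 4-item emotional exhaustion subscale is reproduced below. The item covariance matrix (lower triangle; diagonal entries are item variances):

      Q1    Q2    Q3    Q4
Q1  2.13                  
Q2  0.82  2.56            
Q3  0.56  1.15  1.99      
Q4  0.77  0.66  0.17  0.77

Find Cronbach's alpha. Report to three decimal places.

Σσᵢ² = 2.13 + 2.56 + 1.99 + 0.77 = 7.45
Sum of the distinct covariances = 4.13
σ²_total = 7.45 + 2 × 4.13 = 15.71
α = (k/(k−1))·(1 − Σσᵢ²/σ²_total) = (4/3)·(1 − 7.45/15.71) = 0.701

α = 0.701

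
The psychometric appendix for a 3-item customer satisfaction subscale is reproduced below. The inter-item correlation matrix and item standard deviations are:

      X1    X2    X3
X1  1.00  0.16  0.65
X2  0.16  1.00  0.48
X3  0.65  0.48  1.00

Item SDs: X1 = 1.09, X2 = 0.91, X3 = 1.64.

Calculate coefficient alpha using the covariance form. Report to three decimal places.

Σσ²ᵢ = 1.09² + 0.91² + 1.64² = 4.7058
Covariances σ_ij = r_ij · s_i · s_j:
  σ(X1,X2) = 0.16 × 1.09 × 0.91 = 0.1587
  σ(X1,X3) = 0.65 × 1.09 × 1.64 = 1.1619
  σ(X2,X3) = 0.48 × 0.91 × 1.64 = 0.7164
σ²_T = Σσ²ᵢ + 2·Σσ_ij = 4.7058 + 2 × 2.0370 = 8.7798
α = (3/2)·(1 − 4.7058/8.7798) = 0.696

coefficient alpha = 0.696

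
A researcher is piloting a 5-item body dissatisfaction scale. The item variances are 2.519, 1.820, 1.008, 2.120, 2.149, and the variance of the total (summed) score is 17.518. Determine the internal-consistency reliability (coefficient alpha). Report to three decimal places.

coefficient alpha = 0.564

ΣVar(i) = 2.519 + 1.820 + 1.008 + 2.120 + 2.149 = 9.616
α = (k/(k−1))·(1 − ΣVar(i)/σ²_T) = (5/4)·(1 − 9.616/17.518) = 0.564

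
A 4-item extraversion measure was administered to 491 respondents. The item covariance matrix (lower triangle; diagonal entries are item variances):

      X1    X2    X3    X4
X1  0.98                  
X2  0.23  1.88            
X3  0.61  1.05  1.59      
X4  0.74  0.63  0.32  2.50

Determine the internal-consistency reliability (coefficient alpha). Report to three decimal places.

coefficient alpha = 0.677

Σσᵢ² = 0.98 + 1.88 + 1.59 + 2.50 = 6.95
Σ_{i<j} σ_ij = 3.58
σ²_total = 6.95 + 2 × 3.58 = 14.11
α = (k/(k−1))·(1 − Σσᵢ²/σ²_total) = (4/3)·(1 − 6.95/14.11) = 0.677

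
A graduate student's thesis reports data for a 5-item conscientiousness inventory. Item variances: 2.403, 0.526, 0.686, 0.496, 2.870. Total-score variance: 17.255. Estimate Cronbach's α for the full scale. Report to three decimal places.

Cronbach's α = 0.744

ΣVar(i) = 2.403 + 0.526 + 0.686 + 0.496 + 2.870 = 6.981
α = (k/(k−1))·(1 − ΣVar(i)/Var(T)) = (5/4)·(1 − 6.981/17.255) = 0.744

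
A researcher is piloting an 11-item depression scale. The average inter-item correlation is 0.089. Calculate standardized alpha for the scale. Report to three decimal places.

Standardized α = k·r̄ / (1 + (k−1)·r̄) = 11 × 0.089 / (1 + 10 × 0.089)
  = 0.9790 / 1.8900 = 0.518

α = 0.518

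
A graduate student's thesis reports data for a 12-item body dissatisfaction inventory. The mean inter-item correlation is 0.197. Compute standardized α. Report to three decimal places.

Standardized α = k·r̄ / (1 + (k−1)·r̄) = 12 × 0.197 / (1 + 11 × 0.197)
  = 2.3640 / 3.1670 = 0.746

standardized α = 0.746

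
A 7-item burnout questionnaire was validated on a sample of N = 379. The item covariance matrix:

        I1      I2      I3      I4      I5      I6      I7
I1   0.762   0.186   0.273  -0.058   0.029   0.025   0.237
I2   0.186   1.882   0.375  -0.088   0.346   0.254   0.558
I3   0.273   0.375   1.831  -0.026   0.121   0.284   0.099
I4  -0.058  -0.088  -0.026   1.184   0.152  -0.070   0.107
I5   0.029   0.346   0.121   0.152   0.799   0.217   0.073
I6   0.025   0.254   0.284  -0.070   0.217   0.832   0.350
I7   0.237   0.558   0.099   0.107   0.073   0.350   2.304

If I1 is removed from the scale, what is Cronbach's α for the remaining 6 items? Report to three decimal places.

Remaining items: I2, I3, I4, I5, I6, I7 (k = 6).
Σσᵢ² = 1.882 + 1.831 + 1.184 + 0.799 + 0.832 + 2.304 = 8.832
total variance = 8.832 + 2 × 2.752 = 14.336
α (item deleted) = (6/5)·(1 − 8.832/14.336) = 0.461

α = 0.461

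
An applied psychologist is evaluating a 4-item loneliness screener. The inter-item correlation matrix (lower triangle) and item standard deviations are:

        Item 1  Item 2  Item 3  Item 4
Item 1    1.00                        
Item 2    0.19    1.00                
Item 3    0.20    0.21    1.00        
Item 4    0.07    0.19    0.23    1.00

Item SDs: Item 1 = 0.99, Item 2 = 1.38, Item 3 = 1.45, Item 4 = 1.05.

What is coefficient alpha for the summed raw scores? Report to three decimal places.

Σσ²ᵢ = 0.99² + 1.38² + 1.45² + 1.05² = 6.0895
Covariances σ_ij = r_ij · s_i · s_j:
  σ(Item 1,Item 2) = 0.19 × 0.99 × 1.38 = 0.2596
  σ(Item 1,Item 3) = 0.20 × 0.99 × 1.45 = 0.2871
  σ(Item 1,Item 4) = 0.07 × 0.99 × 1.05 = 0.0728
  σ(Item 2,Item 3) = 0.21 × 1.38 × 1.45 = 0.4202
  σ(Item 2,Item 4) = 0.19 × 1.38 × 1.05 = 0.2753
  σ(Item 3,Item 4) = 0.23 × 1.45 × 1.05 = 0.3502
σ²_T = Σσ²ᵢ + 2·Σσ_ij = 6.0895 + 2 × 1.6652 = 9.4199
α = (4/3)·(1 − 6.0895/9.4199) = 0.471

α = 0.471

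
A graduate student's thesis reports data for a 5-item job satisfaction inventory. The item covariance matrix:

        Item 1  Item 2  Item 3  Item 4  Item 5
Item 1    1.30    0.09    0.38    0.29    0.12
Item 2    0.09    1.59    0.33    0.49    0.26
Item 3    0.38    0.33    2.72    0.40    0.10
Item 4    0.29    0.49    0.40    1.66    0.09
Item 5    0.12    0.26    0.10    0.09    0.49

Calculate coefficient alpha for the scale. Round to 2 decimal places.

coefficient alpha = 0.50

sum of item variances = 1.30 + 1.59 + 2.72 + 1.66 + 0.49 = 7.76
Sum of the distinct covariances = 2.55
σ²_total = 7.76 + 2 × 2.55 = 12.86
α = (k/(k−1))·(1 − sum of item variances/σ²_total) = (5/4)·(1 − 7.76/12.86) = 0.50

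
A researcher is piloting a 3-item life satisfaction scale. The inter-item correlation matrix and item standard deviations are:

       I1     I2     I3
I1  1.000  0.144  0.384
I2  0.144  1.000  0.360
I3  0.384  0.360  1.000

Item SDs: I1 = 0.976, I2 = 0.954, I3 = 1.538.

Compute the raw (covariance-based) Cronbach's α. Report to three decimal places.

Cronbach's α = 0.554

Σσ²ᵢ = 0.976² + 0.954² + 1.538² = 4.2281
Covariances σ_ij = r_ij · s_i · s_j:
  σ(I1,I2) = 0.144 × 0.976 × 0.954 = 0.1341
  σ(I1,I3) = 0.384 × 0.976 × 1.538 = 0.5764
  σ(I2,I3) = 0.360 × 0.954 × 1.538 = 0.5282
σ²_T = Σσ²ᵢ + 2·Σσ_ij = 4.2281 + 2 × 1.2387 = 6.7055
α = (3/2)·(1 − 4.2281/6.7055) = 0.554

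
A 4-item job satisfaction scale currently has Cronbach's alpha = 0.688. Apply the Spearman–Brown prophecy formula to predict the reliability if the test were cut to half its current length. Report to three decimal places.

Length factor m = 1/2
α' = m·α / (1 − (1−m)·α)
   = 1/2 × 0.688 / (1 − (1 − 1/2) × 0.688)
   = 0.3440 / 0.6560 = 0.524

predicted reliability = 0.524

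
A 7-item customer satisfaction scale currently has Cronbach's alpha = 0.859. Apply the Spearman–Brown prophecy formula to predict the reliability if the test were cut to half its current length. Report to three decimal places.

predicted reliability = 0.753

Length factor m = 1/2
α' = m·α / (1 − (1−m)·α)
   = 1/2 × 0.859 / (1 − (1 − 1/2) × 0.859)
   = 0.4295 / 0.5705 = 0.753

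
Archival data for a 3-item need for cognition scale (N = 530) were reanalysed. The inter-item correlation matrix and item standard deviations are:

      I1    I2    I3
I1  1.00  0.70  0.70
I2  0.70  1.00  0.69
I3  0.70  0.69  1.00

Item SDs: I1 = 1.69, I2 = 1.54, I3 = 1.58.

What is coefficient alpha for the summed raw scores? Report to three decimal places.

Σσ²ᵢ = 1.69² + 1.54² + 1.58² = 7.7241
Covariances σ_ij = r_ij · s_i · s_j:
  σ(I1,I2) = 0.70 × 1.69 × 1.54 = 1.8218
  σ(I1,I3) = 0.70 × 1.69 × 1.58 = 1.8691
  σ(I2,I3) = 0.69 × 1.54 × 1.58 = 1.6789
σ²_T = Σσ²ᵢ + 2·Σσ_ij = 7.7241 + 2 × 5.3698 = 18.4637
α = (3/2)·(1 − 7.7241/18.4637) = 0.872

coefficient alpha = 0.872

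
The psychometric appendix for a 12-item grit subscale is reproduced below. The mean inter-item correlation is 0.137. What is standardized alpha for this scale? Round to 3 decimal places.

α = 0.656

Standardized α = k·r̄ / (1 + (k−1)·r̄) = 12 × 0.137 / (1 + 11 × 0.137)
  = 1.6440 / 2.5070 = 0.656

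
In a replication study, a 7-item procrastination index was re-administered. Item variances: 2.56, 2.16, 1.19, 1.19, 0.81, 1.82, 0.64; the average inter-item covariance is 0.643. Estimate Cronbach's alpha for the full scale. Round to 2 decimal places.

sum of item variances = 2.56 + 2.16 + 1.19 + 1.19 + 0.81 + 1.82 + 0.64 = 10.37
Sum of the 21 distinct covariances = 21 × 0.643 = 13.503
σ²_total = sum of item variances + 2·Σcov = 10.37 + 2 × 13.503 = 37.376
α = (7/6)·(1 − 10.37/37.376) = 0.84

Cronbach's alpha = 0.84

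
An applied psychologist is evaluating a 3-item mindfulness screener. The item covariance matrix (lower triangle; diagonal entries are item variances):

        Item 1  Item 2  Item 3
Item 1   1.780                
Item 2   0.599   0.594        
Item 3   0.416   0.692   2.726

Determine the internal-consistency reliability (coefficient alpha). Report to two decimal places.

sum of item variances = 1.780 + 0.594 + 2.726 = 5.100
Sum of off-diagonal covariances = 1.707
Var(T) = 5.100 + 2 × 1.707 = 8.514
α = (k/(k−1))·(1 − sum of item variances/Var(T)) = (3/2)·(1 − 5.100/8.514) = 0.60

α = 0.60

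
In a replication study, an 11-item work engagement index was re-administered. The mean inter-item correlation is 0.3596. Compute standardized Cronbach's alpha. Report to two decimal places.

α = 0.86

Standardized α = k·r̄ / (1 + (k−1)·r̄) = 11 × 0.3596 / (1 + 10 × 0.3596)
  = 3.9556 / 4.5960 = 0.86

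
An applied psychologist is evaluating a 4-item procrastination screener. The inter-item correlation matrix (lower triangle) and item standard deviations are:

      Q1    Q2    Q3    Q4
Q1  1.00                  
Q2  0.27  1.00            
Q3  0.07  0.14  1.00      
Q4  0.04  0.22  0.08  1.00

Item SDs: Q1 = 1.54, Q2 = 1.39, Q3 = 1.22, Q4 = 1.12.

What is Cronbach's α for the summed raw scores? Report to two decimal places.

Σσ²ᵢ = 1.54² + 1.39² + 1.22² + 1.12² = 7.0465
Covariances σ_ij = r_ij · s_i · s_j:
  σ(Q1,Q2) = 0.27 × 1.54 × 1.39 = 0.5780
  σ(Q1,Q3) = 0.07 × 1.54 × 1.22 = 0.1315
  σ(Q1,Q4) = 0.04 × 1.54 × 1.12 = 0.0690
  σ(Q2,Q3) = 0.14 × 1.39 × 1.22 = 0.2374
  σ(Q2,Q4) = 0.22 × 1.39 × 1.12 = 0.3425
  σ(Q3,Q4) = 0.08 × 1.22 × 1.12 = 0.1093
σ²_T = Σσ²ᵢ + 2·Σσ_ij = 7.0465 + 2 × 1.4677 = 9.9819
α = (4/3)·(1 − 7.0465/9.9819) = 0.39

α = 0.39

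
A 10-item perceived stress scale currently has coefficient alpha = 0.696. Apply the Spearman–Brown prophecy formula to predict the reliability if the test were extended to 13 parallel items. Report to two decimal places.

Length factor m = 13/10 = 1.3000
α' = m·α / (1 + (m−1)·α)
   = 13/10 × 0.696 / (1 + (13/10 − 1) × 0.696)
   = 0.9048 / 1.2088 = 0.75

predicted reliability = 0.75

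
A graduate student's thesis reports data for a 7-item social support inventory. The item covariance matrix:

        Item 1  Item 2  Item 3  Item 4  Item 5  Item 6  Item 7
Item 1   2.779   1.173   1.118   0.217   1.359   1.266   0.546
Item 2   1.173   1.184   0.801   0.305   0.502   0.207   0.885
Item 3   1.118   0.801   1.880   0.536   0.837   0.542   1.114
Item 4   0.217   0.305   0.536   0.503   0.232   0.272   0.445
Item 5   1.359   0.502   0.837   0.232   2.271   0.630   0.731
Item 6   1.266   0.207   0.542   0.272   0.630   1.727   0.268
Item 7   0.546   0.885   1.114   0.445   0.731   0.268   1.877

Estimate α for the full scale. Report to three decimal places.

Σσᵢ² = 2.779 + 1.184 + 1.880 + 0.503 + 2.271 + 1.727 + 1.877 = 12.221
Sum of the distinct covariances = 13.986
σ²_T = 12.221 + 2 × 13.986 = 40.193
α = (k/(k−1))·(1 − Σσᵢ²/σ²_T) = (7/6)·(1 − 12.221/40.193) = 0.812

α = 0.812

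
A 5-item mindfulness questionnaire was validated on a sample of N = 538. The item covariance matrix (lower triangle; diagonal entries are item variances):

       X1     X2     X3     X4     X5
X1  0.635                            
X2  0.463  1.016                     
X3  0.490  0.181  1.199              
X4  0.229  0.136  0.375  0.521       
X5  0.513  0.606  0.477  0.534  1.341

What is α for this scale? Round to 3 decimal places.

α = 0.787

Σσ²ᵢ = 0.635 + 1.016 + 1.199 + 0.521 + 1.341 = 4.712
Sum of off-diagonal covariances = 4.004
Var(T) = 4.712 + 2 × 4.004 = 12.720
α = (k/(k−1))·(1 − Σσ²ᵢ/Var(T)) = (5/4)·(1 − 4.712/12.720) = 0.787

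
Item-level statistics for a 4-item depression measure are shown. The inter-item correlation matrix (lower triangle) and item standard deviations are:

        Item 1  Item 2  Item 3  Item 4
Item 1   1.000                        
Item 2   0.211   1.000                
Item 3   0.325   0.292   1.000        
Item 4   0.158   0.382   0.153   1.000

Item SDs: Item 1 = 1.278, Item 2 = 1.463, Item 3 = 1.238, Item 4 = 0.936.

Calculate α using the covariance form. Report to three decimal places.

Σσ²ᵢ = 1.278² + 1.463² + 1.238² + 0.936² = 6.1824
Covariances σ_ij = r_ij · s_i · s_j:
  σ(Item 1,Item 2) = 0.211 × 1.278 × 1.463 = 0.3945
  σ(Item 1,Item 3) = 0.325 × 1.278 × 1.238 = 0.5142
  σ(Item 1,Item 4) = 0.158 × 1.278 × 0.936 = 0.1890
  σ(Item 2,Item 3) = 0.292 × 1.463 × 1.238 = 0.5289
  σ(Item 2,Item 4) = 0.382 × 1.463 × 0.936 = 0.5231
  σ(Item 3,Item 4) = 0.153 × 1.238 × 0.936 = 0.1773
σ²_T = Σσ²ᵢ + 2·Σσ_ij = 6.1824 + 2 × 2.3270 = 10.8364
α = (4/3)·(1 − 6.1824/10.8364) = 0.573

α = 0.573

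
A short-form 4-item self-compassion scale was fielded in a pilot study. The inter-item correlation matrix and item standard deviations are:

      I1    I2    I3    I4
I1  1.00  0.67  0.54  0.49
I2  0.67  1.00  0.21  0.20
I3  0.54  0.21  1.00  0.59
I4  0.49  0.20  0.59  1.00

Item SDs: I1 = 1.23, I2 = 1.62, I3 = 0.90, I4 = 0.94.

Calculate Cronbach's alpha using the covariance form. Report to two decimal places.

Σσ²ᵢ = 1.23² + 1.62² + 0.90² + 0.94² = 5.8309
Covariances σ_ij = r_ij · s_i · s_j:
  σ(I1,I2) = 0.67 × 1.23 × 1.62 = 1.3350
  σ(I1,I3) = 0.54 × 1.23 × 0.90 = 0.5978
  σ(I1,I4) = 0.49 × 1.23 × 0.94 = 0.5665
  σ(I2,I3) = 0.21 × 1.62 × 0.90 = 0.3062
  σ(I2,I4) = 0.20 × 1.62 × 0.94 = 0.3046
  σ(I3,I4) = 0.59 × 0.90 × 0.94 = 0.4991
σ²_T = Σσ²ᵢ + 2·Σσ_ij = 5.8309 + 2 × 3.6092 = 13.0493
α = (4/3)·(1 − 5.8309/13.0493) = 0.74

α = 0.74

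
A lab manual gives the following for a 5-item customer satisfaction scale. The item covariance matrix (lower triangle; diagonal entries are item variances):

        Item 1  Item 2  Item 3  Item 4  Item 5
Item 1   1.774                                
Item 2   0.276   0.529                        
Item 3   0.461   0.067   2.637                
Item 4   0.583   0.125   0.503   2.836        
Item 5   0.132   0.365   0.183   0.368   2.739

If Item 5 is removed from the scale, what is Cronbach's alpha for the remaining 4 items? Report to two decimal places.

Remaining items: Item 1, Item 2, Item 3, Item 4 (k = 4).
ΣVar(i) = 1.774 + 0.529 + 2.637 + 2.836 = 7.776
total variance = 7.776 + 2 × 2.015 = 11.806
α (item deleted) = (4/3)·(1 − 7.776/11.806) = 0.46

α = 0.46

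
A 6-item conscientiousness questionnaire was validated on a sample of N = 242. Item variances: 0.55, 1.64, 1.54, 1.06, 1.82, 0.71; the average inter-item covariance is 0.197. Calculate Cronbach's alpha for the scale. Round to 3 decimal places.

α = 0.536

sum of item variances = 0.55 + 1.64 + 1.54 + 1.06 + 1.82 + 0.71 = 7.32
Sum of the 15 distinct covariances = 15 × 0.197 = 2.955
σ²_T = sum of item variances + 2·Σcov = 7.32 + 2 × 2.955 = 13.230
α = (6/5)·(1 − 7.32/13.230) = 0.536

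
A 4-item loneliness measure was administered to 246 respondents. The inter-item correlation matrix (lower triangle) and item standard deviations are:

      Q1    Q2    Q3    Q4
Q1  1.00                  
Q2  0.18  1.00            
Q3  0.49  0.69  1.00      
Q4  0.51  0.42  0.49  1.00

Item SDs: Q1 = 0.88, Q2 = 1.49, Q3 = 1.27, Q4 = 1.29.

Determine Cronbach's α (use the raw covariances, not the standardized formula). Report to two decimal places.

Cronbach's α = 0.77

Σσ²ᵢ = 0.88² + 1.49² + 1.27² + 1.29² = 6.2715
Covariances σ_ij = r_ij · s_i · s_j:
  σ(Q1,Q2) = 0.18 × 0.88 × 1.49 = 0.2360
  σ(Q1,Q3) = 0.49 × 0.88 × 1.27 = 0.5476
  σ(Q1,Q4) = 0.51 × 0.88 × 1.29 = 0.5790
  σ(Q2,Q3) = 0.69 × 1.49 × 1.27 = 1.3057
  σ(Q2,Q4) = 0.42 × 1.49 × 1.29 = 0.8073
  σ(Q3,Q4) = 0.49 × 1.27 × 1.29 = 0.8028
σ²_T = Σσ²ᵢ + 2·Σσ_ij = 6.2715 + 2 × 4.2784 = 14.8283
α = (4/3)·(1 − 6.2715/14.8283) = 0.77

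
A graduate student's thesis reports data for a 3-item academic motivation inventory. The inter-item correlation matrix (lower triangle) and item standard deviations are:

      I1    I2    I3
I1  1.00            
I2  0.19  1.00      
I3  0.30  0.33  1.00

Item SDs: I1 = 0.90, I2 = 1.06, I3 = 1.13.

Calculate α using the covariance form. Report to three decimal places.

α = 0.532

Σσ²ᵢ = 0.90² + 1.06² + 1.13² = 3.2105
Covariances σ_ij = r_ij · s_i · s_j:
  σ(I1,I2) = 0.19 × 0.90 × 1.06 = 0.1813
  σ(I1,I3) = 0.30 × 0.90 × 1.13 = 0.3051
  σ(I2,I3) = 0.33 × 1.06 × 1.13 = 0.3953
σ²_T = Σσ²ᵢ + 2·Σσ_ij = 3.2105 + 2 × 0.8817 = 4.9739
α = (3/2)·(1 − 3.2105/4.9739) = 0.532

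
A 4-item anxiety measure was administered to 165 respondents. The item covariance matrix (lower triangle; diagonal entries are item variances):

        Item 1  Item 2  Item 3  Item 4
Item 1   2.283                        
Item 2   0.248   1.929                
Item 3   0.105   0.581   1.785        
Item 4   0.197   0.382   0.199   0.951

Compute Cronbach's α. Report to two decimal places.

Σσ²ᵢ = 2.283 + 1.929 + 1.785 + 0.951 = 6.948
Σ_{i<j} σ_ij = 1.712
Var(T) = 6.948 + 2 × 1.712 = 10.372
α = (k/(k−1))·(1 − Σσ²ᵢ/Var(T)) = (4/3)·(1 − 6.948/10.372) = 0.44

α = 0.44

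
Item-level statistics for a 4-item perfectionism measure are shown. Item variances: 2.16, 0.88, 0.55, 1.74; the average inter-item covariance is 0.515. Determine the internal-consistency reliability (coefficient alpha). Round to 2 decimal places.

Σσ²ᵢ = 2.16 + 0.88 + 0.55 + 1.74 = 5.33
Sum of the 6 distinct covariances = 6 × 0.515 = 3.090
σ²_total = Σσ²ᵢ + 2·Σcov = 5.33 + 2 × 3.090 = 11.510
α = (4/3)·(1 − 5.33/11.510) = 0.72

coefficient alpha = 0.72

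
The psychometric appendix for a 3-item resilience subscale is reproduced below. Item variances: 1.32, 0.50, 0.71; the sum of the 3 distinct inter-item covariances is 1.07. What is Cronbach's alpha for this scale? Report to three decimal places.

Σσᵢ² = 1.32 + 0.50 + 0.71 = 2.53
Sum of distinct covariances = 1.07
Var(T) = Σσᵢ² + 2·Σcov = 2.53 + 2 × 1.07 = 4.67
α = (3/2)·(1 − 2.53/4.67) = 0.687

α = 0.687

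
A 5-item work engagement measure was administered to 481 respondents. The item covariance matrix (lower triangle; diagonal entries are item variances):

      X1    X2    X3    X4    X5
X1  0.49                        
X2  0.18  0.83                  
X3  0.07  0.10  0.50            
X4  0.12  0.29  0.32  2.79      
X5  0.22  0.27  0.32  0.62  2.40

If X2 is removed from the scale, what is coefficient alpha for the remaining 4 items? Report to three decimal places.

Remaining items: X1, X3, X4, X5 (k = 4).
Σσᵢ² = 0.49 + 0.50 + 2.79 + 2.40 = 6.18
Var(T) = 6.18 + 2 × 1.67 = 9.52
α (item deleted) = (4/3)·(1 − 6.18/9.52) = 0.468

coefficient alpha = 0.468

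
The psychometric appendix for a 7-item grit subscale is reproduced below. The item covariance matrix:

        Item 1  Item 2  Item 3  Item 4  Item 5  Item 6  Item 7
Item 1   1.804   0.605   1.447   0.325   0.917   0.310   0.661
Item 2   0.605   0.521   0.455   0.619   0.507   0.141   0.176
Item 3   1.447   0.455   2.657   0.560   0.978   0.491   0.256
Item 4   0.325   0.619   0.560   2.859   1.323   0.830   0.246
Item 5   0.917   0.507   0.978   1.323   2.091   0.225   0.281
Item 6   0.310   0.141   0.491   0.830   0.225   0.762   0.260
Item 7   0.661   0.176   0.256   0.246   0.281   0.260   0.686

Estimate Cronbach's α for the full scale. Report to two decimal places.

Cronbach's α = 0.78

ΣVar(i) = 1.804 + 0.521 + 2.657 + 2.859 + 2.091 + 0.762 + 0.686 = 11.380
Σ_{i<j} σ_ij = 11.613
σ²_total = 11.380 + 2 × 11.613 = 34.606
α = (k/(k−1))·(1 − ΣVar(i)/σ²_total) = (7/6)·(1 − 11.380/34.606) = 0.78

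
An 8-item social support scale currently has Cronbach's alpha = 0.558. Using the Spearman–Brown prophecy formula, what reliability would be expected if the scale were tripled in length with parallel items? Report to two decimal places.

Length factor m = 3
α' = m·α / (1 + (m−1)·α)
   = 3 × 0.558 / (1 + (3 − 1) × 0.558)
   = 1.6740 / 2.1160 = 0.79

predicted reliability = 0.79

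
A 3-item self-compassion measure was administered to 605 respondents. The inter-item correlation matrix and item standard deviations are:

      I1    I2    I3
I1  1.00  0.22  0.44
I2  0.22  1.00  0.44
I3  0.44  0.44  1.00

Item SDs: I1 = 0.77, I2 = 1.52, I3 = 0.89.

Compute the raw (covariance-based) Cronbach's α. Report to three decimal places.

Σσ²ᵢ = 0.77² + 1.52² + 0.89² = 3.6954
Covariances σ_ij = r_ij · s_i · s_j:
  σ(I1,I2) = 0.22 × 0.77 × 1.52 = 0.2575
  σ(I1,I3) = 0.44 × 0.77 × 0.89 = 0.3015
  σ(I2,I3) = 0.44 × 1.52 × 0.89 = 0.5952
σ²_T = Σσ²ᵢ + 2·Σσ_ij = 3.6954 + 2 × 1.1542 = 6.0038
α = (3/2)·(1 − 3.6954/6.0038) = 0.577

α = 0.577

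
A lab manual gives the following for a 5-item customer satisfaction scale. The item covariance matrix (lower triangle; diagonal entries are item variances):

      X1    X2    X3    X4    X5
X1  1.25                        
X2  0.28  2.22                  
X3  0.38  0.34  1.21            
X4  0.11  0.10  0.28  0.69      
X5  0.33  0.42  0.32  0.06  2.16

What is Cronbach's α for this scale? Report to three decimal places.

ΣVar(i) = 1.25 + 2.22 + 1.21 + 0.69 + 2.16 = 7.53
Sum of the distinct covariances = 2.62
Var(T) = 7.53 + 2 × 2.62 = 12.77
α = (k/(k−1))·(1 − ΣVar(i)/Var(T)) = (5/4)·(1 − 7.53/12.77) = 0.513

α = 0.513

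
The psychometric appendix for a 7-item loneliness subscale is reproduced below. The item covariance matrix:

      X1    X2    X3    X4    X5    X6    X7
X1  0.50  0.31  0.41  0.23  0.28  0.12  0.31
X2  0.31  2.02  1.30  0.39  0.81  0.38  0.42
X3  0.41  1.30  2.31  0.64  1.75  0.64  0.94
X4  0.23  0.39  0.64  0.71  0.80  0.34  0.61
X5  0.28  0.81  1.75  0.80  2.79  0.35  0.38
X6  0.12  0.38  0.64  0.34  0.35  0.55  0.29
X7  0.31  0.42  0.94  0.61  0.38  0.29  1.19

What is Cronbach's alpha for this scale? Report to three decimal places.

sum of item variances = 0.50 + 2.02 + 2.31 + 0.71 + 2.79 + 0.55 + 1.19 = 10.07
Σ_{i<j} σ_ij = 11.70
total variance = 10.07 + 2 × 11.70 = 33.47
α = (k/(k−1))·(1 − sum of item variances/total variance) = (7/6)·(1 − 10.07/33.47) = 0.816

Cronbach's alpha = 0.816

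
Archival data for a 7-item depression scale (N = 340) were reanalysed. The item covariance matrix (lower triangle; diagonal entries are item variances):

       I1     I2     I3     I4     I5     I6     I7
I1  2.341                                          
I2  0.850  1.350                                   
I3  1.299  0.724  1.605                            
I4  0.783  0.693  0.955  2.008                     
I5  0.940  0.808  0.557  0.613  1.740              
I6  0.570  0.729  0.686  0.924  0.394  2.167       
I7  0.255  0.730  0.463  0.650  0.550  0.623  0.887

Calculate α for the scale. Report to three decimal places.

Σσᵢ² = 2.341 + 1.350 + 1.605 + 2.008 + 1.740 + 2.167 + 0.887 = 12.098
Σ_{i<j} σ_ij = 14.796
Var(T) = 12.098 + 2 × 14.796 = 41.690
α = (k/(k−1))·(1 − Σσᵢ²/Var(T)) = (7/6)·(1 − 12.098/41.690) = 0.828

α = 0.828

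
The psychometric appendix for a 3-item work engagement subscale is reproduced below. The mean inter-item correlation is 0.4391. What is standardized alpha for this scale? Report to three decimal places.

α = 0.701

Standardized α = k·r̄ / (1 + (k−1)·r̄) = 3 × 0.4391 / (1 + 2 × 0.4391)
  = 1.3173 / 1.8782 = 0.701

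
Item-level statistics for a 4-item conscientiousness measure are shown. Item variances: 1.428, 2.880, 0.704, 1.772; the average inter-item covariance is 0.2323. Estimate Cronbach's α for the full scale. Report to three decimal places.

Cronbach's α = 0.388

ΣVar(i) = 1.428 + 2.880 + 0.704 + 1.772 = 6.784
Sum of the 6 distinct covariances = 6 × 0.2323 = 1.3938
σ²_T = ΣVar(i) + 2·Σcov = 6.784 + 2 × 1.3938 = 9.5716
α = (4/3)·(1 − 6.784/9.5716) = 0.388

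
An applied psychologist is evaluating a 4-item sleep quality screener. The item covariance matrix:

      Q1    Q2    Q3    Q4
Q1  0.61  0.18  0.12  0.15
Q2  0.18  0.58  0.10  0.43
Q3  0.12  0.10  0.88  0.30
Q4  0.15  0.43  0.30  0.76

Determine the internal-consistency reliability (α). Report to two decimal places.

ΣVar(i) = 0.61 + 0.58 + 0.88 + 0.76 = 2.83
Σ_{i<j} σ_ij = 1.28
total variance = 2.83 + 2 × 1.28 = 5.39
α = (k/(k−1))·(1 − ΣVar(i)/total variance) = (4/3)·(1 − 2.83/5.39) = 0.63

α = 0.63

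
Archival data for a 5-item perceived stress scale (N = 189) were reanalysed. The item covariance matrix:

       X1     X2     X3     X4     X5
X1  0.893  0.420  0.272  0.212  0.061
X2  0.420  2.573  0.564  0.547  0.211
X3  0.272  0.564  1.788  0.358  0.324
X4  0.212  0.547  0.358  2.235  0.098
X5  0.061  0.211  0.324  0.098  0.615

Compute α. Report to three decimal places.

Σσᵢ² = 0.893 + 2.573 + 1.788 + 2.235 + 0.615 = 8.104
Sum of the distinct covariances = 3.067
σ²_T = 8.104 + 2 × 3.067 = 14.238
α = (k/(k−1))·(1 − Σσᵢ²/σ²_T) = (5/4)·(1 − 8.104/14.238) = 0.539

α = 0.539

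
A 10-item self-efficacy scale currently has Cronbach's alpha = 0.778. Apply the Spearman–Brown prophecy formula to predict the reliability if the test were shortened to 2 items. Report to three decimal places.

predicted reliability = 0.412

Length factor m = 2/10 = 0.2000
α' = m·α / (1 − (1−m)·α)
   = 2/10 × 0.778 / (1 − (1 − 2/10) × 0.778)
   = 0.1556 / 0.3776 = 0.412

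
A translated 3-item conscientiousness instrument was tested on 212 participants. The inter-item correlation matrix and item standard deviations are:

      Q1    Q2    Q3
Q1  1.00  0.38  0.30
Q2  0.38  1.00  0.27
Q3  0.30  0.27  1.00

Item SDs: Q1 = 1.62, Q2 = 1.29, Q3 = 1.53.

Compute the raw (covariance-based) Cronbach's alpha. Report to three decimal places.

Cronbach's alpha = 0.577

Σσ²ᵢ = 1.62² + 1.29² + 1.53² = 6.6294
Covariances σ_ij = r_ij · s_i · s_j:
  σ(Q1,Q2) = 0.38 × 1.62 × 1.29 = 0.7941
  σ(Q1,Q3) = 0.30 × 1.62 × 1.53 = 0.7436
  σ(Q2,Q3) = 0.27 × 1.29 × 1.53 = 0.5329
σ²_T = Σσ²ᵢ + 2·Σσ_ij = 6.6294 + 2 × 2.0706 = 10.7706
α = (3/2)·(1 − 6.6294/10.7706) = 0.577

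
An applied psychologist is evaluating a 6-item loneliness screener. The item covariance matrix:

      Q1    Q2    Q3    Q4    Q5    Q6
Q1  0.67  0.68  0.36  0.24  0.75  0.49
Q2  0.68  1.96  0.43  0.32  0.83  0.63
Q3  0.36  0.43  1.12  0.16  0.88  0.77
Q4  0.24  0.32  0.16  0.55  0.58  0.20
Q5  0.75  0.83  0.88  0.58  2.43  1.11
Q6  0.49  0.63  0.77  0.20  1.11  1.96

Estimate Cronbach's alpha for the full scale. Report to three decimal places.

sum of item variances = 0.67 + 1.96 + 1.12 + 0.55 + 2.43 + 1.96 = 8.69
Σ_{i<j} σ_ij = 8.43
σ²_total = 8.69 + 2 × 8.43 = 25.55
α = (k/(k−1))·(1 − sum of item variances/σ²_total) = (6/5)·(1 − 8.69/25.55) = 0.792

Cronbach's alpha = 0.792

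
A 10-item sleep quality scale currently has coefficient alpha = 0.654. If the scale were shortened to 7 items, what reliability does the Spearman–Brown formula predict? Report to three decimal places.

predicted reliability = 0.570

Length factor m = 7/10 = 0.7000
α' = m·α / (1 − (1−m)·α)
   = 7/10 × 0.654 / (1 − (1 − 7/10) × 0.654)
   = 0.4578 / 0.8038 = 0.570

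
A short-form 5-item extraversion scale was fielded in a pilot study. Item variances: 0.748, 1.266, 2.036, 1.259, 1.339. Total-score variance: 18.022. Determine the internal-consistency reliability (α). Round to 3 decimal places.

α = 0.789

sum of item variances = 0.748 + 1.266 + 2.036 + 1.259 + 1.339 = 6.648
α = (k/(k−1))·(1 − sum of item variances/σ²_T) = (5/4)·(1 − 6.648/18.022) = 0.789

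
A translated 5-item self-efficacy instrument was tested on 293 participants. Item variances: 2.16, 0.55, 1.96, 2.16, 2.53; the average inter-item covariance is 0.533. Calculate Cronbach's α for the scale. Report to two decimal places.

Σσᵢ² = 2.16 + 0.55 + 1.96 + 2.16 + 2.53 = 9.36
Sum of the 10 distinct covariances = 10 × 0.533 = 5.330
σ²_total = Σσᵢ² + 2·Σcov = 9.36 + 2 × 5.330 = 20.020
α = (5/4)·(1 − 9.36/20.020) = 0.67

α = 0.67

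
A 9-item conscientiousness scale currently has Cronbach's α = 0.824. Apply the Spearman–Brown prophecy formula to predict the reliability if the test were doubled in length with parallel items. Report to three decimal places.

Length factor m = 2
α' = m·α / (1 + (m−1)·α)
   = 2 × 0.824 / (1 + (2 − 1) × 0.824)
   = 1.6480 / 1.8240 = 0.904

predicted reliability = 0.904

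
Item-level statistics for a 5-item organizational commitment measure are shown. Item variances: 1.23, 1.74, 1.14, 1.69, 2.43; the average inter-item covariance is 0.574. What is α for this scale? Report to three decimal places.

Σσᵢ² = 1.23 + 1.74 + 1.14 + 1.69 + 2.43 = 8.23
Sum of the 10 distinct covariances = 10 × 0.574 = 5.740
Var(T) = Σσᵢ² + 2·Σcov = 8.23 + 2 × 5.740 = 19.710
α = (5/4)·(1 − 8.23/19.710) = 0.728

α = 0.728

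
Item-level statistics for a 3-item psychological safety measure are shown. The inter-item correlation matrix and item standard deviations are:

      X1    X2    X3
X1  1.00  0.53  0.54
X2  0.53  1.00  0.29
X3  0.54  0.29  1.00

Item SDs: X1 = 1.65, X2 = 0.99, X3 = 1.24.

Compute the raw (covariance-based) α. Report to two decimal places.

Σσ²ᵢ = 1.65² + 0.99² + 1.24² = 5.2402
Covariances σ_ij = r_ij · s_i · s_j:
  σ(X1,X2) = 0.53 × 1.65 × 0.99 = 0.8658
  σ(X1,X3) = 0.54 × 1.65 × 1.24 = 1.1048
  σ(X2,X3) = 0.29 × 0.99 × 1.24 = 0.3560
σ²_T = Σσ²ᵢ + 2·Σσ_ij = 5.2402 + 2 × 2.3266 = 9.8934
α = (3/2)·(1 − 5.2402/9.8934) = 0.71

α = 0.71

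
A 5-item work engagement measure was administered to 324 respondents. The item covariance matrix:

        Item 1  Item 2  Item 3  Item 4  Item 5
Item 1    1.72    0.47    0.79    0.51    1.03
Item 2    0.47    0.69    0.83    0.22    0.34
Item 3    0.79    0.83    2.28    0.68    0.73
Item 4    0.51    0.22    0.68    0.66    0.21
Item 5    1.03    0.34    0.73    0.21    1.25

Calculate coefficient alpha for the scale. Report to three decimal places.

coefficient alpha = 0.797

sum of item variances = 1.72 + 0.69 + 2.28 + 0.66 + 1.25 = 6.60
Sum of the distinct covariances = 5.81
total variance = 6.60 + 2 × 5.81 = 18.22
α = (k/(k−1))·(1 − sum of item variances/total variance) = (5/4)·(1 − 6.60/18.22) = 0.797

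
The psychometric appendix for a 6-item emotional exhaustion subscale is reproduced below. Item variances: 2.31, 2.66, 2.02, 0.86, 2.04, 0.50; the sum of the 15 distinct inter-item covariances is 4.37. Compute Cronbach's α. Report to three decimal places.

Σσᵢ² = 2.31 + 2.66 + 2.02 + 0.86 + 2.04 + 0.50 = 10.39
Sum of distinct covariances = 4.37
Var(T) = Σσᵢ² + 2·Σcov = 10.39 + 2 × 4.37 = 19.13
α = (6/5)·(1 − 10.39/19.13) = 0.548

Cronbach's α = 0.548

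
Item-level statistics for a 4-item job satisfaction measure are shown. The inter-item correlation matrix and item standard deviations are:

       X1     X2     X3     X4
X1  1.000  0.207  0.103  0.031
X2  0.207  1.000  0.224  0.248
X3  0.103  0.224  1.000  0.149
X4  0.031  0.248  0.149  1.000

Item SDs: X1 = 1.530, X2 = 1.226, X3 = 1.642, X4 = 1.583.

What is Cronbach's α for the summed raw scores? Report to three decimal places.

Σσ²ᵢ = 1.530² + 1.226² + 1.642² + 1.583² = 9.0460
Covariances σ_ij = r_ij · s_i · s_j:
  σ(X1,X2) = 0.207 × 1.530 × 1.226 = 0.3883
  σ(X1,X3) = 0.103 × 1.530 × 1.642 = 0.2588
  σ(X1,X4) = 0.031 × 1.530 × 1.583 = 0.0751
  σ(X2,X3) = 0.224 × 1.226 × 1.642 = 0.4509
  σ(X2,X4) = 0.248 × 1.226 × 1.583 = 0.4813
  σ(X3,X4) = 0.149 × 1.642 × 1.583 = 0.3873
σ²_T = Σσ²ᵢ + 2·Σσ_ij = 9.0460 + 2 × 2.0417 = 13.1294
α = (4/3)·(1 − 9.0460/13.1294) = 0.415

Cronbach's α = 0.415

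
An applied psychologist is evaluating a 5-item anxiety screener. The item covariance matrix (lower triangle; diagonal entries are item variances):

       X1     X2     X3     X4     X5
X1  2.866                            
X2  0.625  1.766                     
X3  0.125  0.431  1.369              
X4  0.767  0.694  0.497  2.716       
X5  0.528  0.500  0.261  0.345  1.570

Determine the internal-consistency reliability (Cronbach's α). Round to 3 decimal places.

ΣVar(i) = 2.866 + 1.766 + 1.369 + 2.716 + 1.570 = 10.287
Sum of the distinct covariances = 4.773
σ²_total = 10.287 + 2 × 4.773 = 19.833
α = (k/(k−1))·(1 − ΣVar(i)/σ²_total) = (5/4)·(1 − 10.287/19.833) = 0.602

Cronbach's α = 0.602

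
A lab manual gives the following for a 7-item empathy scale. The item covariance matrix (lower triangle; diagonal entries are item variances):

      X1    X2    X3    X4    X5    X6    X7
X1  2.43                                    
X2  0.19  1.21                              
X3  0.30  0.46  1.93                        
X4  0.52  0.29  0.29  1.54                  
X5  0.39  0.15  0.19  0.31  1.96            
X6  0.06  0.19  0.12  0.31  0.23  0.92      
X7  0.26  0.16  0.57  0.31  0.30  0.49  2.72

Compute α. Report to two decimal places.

α = 0.57

ΣVar(i) = 2.43 + 1.21 + 1.93 + 1.54 + 1.96 + 0.92 + 2.72 = 12.71
Sum of off-diagonal covariances = 6.09
σ²_T = 12.71 + 2 × 6.09 = 24.89
α = (k/(k−1))·(1 − ΣVar(i)/σ²_T) = (7/6)·(1 − 12.71/24.89) = 0.57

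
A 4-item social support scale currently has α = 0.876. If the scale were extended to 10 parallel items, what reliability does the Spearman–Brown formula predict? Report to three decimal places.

predicted reliability = 0.946

Length factor m = 10/4 = 2.5000
α' = m·α / (1 + (m−1)·α)
   = 10/4 × 0.876 / (1 + (10/4 − 1) × 0.876)
   = 2.1900 / 2.3140 = 0.946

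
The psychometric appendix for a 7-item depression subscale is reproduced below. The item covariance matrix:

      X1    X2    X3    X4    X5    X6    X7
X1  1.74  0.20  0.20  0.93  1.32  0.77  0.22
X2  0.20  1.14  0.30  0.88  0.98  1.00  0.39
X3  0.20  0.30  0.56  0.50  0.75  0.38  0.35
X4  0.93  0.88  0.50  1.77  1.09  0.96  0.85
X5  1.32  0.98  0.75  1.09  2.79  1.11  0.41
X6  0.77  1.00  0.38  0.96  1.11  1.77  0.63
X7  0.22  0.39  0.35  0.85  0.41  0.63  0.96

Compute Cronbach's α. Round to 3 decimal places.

Σσ²ᵢ = 1.74 + 1.14 + 0.56 + 1.77 + 2.79 + 1.77 + 0.96 = 10.73
Σ_{i<j} σ_ij = 14.22
Var(T) = 10.73 + 2 × 14.22 = 39.17
α = (k/(k−1))·(1 − Σσ²ᵢ/Var(T)) = (7/6)·(1 − 10.73/39.17) = 0.847

α = 0.847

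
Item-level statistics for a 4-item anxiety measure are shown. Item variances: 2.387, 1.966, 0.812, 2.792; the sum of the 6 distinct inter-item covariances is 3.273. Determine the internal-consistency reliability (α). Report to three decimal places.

α = 0.602

Σσ²ᵢ = 2.387 + 1.966 + 0.812 + 2.792 = 7.957
Sum of distinct covariances = 3.273
Var(T) = Σσ²ᵢ + 2·Σcov = 7.957 + 2 × 3.273 = 14.503
α = (4/3)·(1 − 7.957/14.503) = 0.602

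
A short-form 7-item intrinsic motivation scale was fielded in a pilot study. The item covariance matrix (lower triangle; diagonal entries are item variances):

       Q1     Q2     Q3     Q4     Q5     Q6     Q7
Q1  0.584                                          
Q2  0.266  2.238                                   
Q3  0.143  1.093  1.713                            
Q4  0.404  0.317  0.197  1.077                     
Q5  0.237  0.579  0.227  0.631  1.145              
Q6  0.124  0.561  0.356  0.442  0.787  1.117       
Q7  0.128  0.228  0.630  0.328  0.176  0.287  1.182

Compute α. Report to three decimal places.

α = 0.750

sum of item variances = 0.584 + 2.238 + 1.713 + 1.077 + 1.145 + 1.117 + 1.182 = 9.056
Σ_{i<j} σ_ij = 8.141
total variance = 9.056 + 2 × 8.141 = 25.338
α = (k/(k−1))·(1 − sum of item variances/total variance) = (7/6)·(1 − 9.056/25.338) = 0.750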